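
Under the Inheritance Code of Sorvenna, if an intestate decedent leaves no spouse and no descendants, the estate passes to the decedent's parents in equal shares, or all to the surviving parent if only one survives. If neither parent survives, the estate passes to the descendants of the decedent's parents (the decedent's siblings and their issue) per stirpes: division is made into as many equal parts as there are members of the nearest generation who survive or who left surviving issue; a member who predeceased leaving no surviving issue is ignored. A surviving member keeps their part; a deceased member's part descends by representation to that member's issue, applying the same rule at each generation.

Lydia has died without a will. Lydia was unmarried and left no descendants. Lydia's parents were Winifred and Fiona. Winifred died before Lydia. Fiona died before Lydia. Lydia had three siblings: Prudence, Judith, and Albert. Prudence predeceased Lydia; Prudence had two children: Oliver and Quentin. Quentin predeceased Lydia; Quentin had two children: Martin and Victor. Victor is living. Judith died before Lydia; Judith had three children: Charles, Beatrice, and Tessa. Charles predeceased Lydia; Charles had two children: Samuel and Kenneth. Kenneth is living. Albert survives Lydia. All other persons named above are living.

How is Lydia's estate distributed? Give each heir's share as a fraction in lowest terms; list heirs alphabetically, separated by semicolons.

Neither parent survives and there are no descendants, so the estate passes to Lydia's siblings and their issue per stirpes.
The estate is divided into 3 equal shares of 1/3 among Prudence, Judith, Albert.
Prudence predeceased; the 1/3 allotted to Prudence's branch passes to Prudence's issue by representation.
The 1/3 is divided into 2 equal shares of 1/6 among Oliver, Quentin.
Oliver is living and takes 1/6.
Quentin predeceased; the 1/6 allotted to Quentin's branch passes to Quentin's issue by representation.
The 1/6 is divided into 2 equal shares of 1/12 among Martin, Victor.
Martin is living and takes 1/12.
Victor is living and takes 1/12.
Judith predeceased; the 1/3 allotted to Judith's branch passes to Judith's issue by representation.
The 1/3 is divided into 3 equal shares of 1/9 among Charles, Beatrice, Tessa.
Charles predeceased; the 1/9 allotted to Charles's branch passes to Charles's issue by representation.
The 1/9 is divided into 2 equal shares of 1/18 among Samuel, Kenneth.
Samuel is living and takes 1/18.
Kenneth is living and takes 1/18.
Beatrice is living and takes 1/9.
Tessa is living and takes 1/9.
Albert is living and takes 1/3.

Albert 1/3; Beatrice 1/9; Kenneth 1/18; Martin 1/12; Oliver 1/6; Samuel 1/18; Tessa 1/9; Victor 1/12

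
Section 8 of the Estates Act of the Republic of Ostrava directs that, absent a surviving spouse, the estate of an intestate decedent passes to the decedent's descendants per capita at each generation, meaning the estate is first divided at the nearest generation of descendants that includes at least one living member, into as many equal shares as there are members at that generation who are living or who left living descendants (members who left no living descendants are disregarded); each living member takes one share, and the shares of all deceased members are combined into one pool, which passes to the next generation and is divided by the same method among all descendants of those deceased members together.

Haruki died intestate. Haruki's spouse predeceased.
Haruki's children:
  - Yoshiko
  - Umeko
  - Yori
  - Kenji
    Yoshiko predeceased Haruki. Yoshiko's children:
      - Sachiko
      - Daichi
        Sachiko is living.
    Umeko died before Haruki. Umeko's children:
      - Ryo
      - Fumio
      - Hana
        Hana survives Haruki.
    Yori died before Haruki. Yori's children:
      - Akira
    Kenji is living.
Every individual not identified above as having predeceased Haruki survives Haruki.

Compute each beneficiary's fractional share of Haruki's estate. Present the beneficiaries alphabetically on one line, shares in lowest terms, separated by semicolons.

There is no surviving spouse, so the entire estate passes to Haruki's descendants per capita at each generation.
At generation 1 (Yoshiko, Umeko, Yori, Kenji) there are 4 shares of (1)/4 = 1/4 each.
Living: Kenji — each takes 1/4.
Deceased: Yoshiko, Umeko, and Yori. Their combined 3/4 is pooled and carried to generation 2.
At generation 2 (Sachiko, Daichi, Ryo, Fumio, Hana, Akira) there are 6 shares of (3/4)/6 = 1/8 each.
Living: Sachiko, Daichi, Ryo, Fumio, Hana, and Akira — each takes 1/8.

Akira 1/8; Daichi 1/8; Fumio 1/8; Hana 1/8; Kenji 1/4; Ryo 1/8; Sachiko 1/8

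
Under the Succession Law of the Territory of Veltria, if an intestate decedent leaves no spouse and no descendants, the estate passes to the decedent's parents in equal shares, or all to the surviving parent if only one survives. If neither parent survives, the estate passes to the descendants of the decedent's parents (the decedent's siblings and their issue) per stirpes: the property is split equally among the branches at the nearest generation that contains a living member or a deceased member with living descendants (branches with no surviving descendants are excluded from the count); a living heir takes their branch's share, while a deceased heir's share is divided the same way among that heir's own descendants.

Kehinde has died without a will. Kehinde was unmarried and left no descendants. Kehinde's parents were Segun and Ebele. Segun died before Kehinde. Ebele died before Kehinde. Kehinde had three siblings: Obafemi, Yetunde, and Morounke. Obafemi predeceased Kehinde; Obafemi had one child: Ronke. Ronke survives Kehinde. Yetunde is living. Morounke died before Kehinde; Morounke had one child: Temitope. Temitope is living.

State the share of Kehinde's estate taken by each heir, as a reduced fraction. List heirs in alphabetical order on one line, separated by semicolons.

Ronke 1/3; Temitope 1/3; Yetunde 1/3

Neither parent survives and there are no descendants, so the estate passes to Kehinde's siblings and their issue per stirpes.
The estate is divided into 3 equal shares of 1/3 among Obafemi, Yetunde, Morounke.
Obafemi predeceased; the 1/3 allotted to Obafemi's branch passes to Obafemi's issue by representation.
Ronke is the sole taker at this level and receives the full 1/3.
Yetunde is living and takes 1/3.
Morounke predeceased; the 1/3 allotted to Morounke's branch passes to Morounke's issue by representation.
Temitope is the sole taker at this level and receives the full 1/3.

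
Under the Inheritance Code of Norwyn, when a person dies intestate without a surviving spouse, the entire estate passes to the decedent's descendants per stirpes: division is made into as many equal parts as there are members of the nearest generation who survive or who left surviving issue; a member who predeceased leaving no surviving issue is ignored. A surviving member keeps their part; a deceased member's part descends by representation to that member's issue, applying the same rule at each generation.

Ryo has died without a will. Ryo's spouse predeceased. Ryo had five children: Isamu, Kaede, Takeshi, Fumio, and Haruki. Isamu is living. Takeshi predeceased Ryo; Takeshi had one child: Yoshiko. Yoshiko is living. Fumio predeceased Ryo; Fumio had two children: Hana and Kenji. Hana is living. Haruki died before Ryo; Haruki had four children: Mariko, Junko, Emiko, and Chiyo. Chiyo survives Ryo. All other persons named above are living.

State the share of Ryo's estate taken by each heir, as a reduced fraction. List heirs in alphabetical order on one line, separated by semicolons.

There is no surviving spouse, so the entire estate passes to Ryo's descendants per stirpes.
The estate is divided into 5 equal shares of 1/5 among Isamu, Kaede, Takeshi, Fumio, Haruki.
Isamu is living and takes 1/5.
Kaede is living and takes 1/5.
Takeshi predeceased; the 1/5 allotted to Takeshi's branch passes to Takeshi's issue by representation.
Yoshiko is the sole taker at this level and receives the full 1/5.
Fumio predeceased; the 1/5 allotted to Fumio's branch passes to Fumio's issue by representation.
The 1/5 is divided into 2 equal shares of 1/10 among Hana, Kenji.
Hana is living and takes 1/10.
Kenji is living and takes 1/10.
Haruki predeceased; the 1/5 allotted to Haruki's branch passes to Haruki's issue by representation.
The 1/5 is divided into 4 equal shares of 1/20 among Mariko, Junko, Emiko, Chiyo.
Mariko is living and takes 1/20.
Junko is living and takes 1/20.
Emiko is living and takes 1/20.
Chiyo is living and takes 1/20.

Chiyo 1/20; Emiko 1/20; Hana 1/10; Isamu 1/5; Junko 1/20; Kaede 1/5; Kenji 1/10; Mariko 1/20; Yoshiko 1/5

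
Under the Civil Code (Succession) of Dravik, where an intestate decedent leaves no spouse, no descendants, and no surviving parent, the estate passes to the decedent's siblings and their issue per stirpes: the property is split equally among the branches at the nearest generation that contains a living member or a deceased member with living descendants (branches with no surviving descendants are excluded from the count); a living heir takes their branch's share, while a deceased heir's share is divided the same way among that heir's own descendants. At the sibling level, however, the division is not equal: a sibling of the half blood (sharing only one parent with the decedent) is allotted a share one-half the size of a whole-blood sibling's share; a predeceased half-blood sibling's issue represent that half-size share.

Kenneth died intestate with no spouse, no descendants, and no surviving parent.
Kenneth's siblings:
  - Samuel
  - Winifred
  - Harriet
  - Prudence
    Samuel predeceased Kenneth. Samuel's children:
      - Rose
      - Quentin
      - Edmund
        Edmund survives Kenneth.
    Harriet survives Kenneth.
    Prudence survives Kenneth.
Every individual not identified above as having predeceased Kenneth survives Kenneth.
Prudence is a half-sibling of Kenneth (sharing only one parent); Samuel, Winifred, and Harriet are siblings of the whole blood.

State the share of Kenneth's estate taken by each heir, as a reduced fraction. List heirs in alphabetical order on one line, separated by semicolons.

No spouse, descendants, or parent survives, so the estate passes to Kenneth's siblings per stirpes.
Half-blood siblings count for one-half the weight of whole-blood siblings at the initial division.
Dividing 1 in proportion to weights (total weight 7/2): Samuel (weight 1) → 2/7; Winifred (weight 1) → 2/7; Harriet (weight 1) → 2/7; Prudence (weight 1/2) → 1/7.
Samuel predeceased; the 2/7 allotted to Samuel's branch passes to Samuel's issue by representation.
The 2/7 is divided into 3 equal shares of 2/21 among Rose, Quentin, Edmund.
Rose is living and takes 2/21.
Quentin is living and takes 2/21.
Edmund is living and takes 2/21.
Winifred is living and takes 2/7.
Harriet is living and takes 2/7.
Prudence is living and takes 1/7.

Edmund 2/21; Harriet 2/7; Prudence 1/7; Quentin 2/21; Rose 2/21; Winifred 2/7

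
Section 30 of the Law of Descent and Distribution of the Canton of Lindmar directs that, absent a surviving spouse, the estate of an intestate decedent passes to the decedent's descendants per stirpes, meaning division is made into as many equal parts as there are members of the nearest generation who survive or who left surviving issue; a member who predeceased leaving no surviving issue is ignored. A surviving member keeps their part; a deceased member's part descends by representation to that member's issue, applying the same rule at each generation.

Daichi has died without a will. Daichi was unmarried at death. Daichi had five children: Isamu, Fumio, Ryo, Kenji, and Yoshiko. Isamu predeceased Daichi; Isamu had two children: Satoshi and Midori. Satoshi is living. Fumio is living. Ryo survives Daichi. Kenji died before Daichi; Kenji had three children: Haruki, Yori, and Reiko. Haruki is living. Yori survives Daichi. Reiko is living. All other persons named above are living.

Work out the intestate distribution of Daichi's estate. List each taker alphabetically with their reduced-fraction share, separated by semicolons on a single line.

Fumio 1/5; Haruki 1/15; Midori 1/10; Reiko 1/15; Ryo 1/5; Satoshi 1/10; Yori 1/15; Yoshiko 1/5

There is no surviving spouse, so the entire estate passes to Daichi's descendants per stirpes.
The estate is divided into 5 equal shares of 1/5 among Isamu, Fumio, Ryo, Kenji, Yoshiko.
Isamu predeceased; the 1/5 allotted to Isamu's branch passes to Isamu's issue by representation.
The 1/5 is divided into 2 equal shares of 1/10 among Satoshi, Midori.
Satoshi is living and takes 1/10.
Midori is living and takes 1/10.
Fumio is living and takes 1/5.
Ryo is living and takes 1/5.
Kenji predeceased; the 1/5 allotted to Kenji's branch passes to Kenji's issue by representation.
The 1/5 is divided into 3 equal shares of 1/15 among Haruki, Yori, Reiko.
Haruki is living and takes 1/15.
Yori is living and takes 1/15.
Reiko is living and takes 1/15.
Yoshiko is living and takes 1/5.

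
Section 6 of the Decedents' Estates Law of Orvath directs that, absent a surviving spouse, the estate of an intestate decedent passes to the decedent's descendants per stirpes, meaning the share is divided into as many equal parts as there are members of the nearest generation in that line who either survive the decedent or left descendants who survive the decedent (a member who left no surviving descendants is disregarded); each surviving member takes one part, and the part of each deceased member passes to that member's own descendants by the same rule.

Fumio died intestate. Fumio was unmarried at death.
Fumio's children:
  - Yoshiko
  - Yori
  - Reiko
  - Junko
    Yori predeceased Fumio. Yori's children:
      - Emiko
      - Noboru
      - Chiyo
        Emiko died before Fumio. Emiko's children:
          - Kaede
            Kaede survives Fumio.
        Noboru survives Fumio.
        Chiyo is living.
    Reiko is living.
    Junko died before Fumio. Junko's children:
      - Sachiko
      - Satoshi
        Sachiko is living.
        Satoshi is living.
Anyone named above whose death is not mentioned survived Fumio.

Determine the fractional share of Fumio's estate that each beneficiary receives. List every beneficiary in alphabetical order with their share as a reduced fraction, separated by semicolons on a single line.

There is no surviving spouse, so the entire estate passes to Fumio's descendants per stirpes.
The estate is divided into 4 equal shares of 1/4 among Yoshiko, Yori, Reiko, Junko.
Yoshiko is living and takes 1/4.
Yori predeceased; the 1/4 allotted to Yori's branch passes to Yori's issue by representation.
The 1/4 is divided into 3 equal shares of 1/12 among Emiko, Noboru, Chiyo.
Emiko predeceased; the 1/12 allotted to Emiko's branch passes to Emiko's issue by representation.
Kaede is the sole taker at this level and receives the full 1/12.
Noboru is living and takes 1/12.
Chiyo is living and takes 1/12.
Reiko is living and takes 1/4.
Junko predeceased; the 1/4 allotted to Junko's branch passes to Junko's issue by representation.
The 1/4 is divided into 2 equal shares of 1/8 among Sachiko, Satoshi.
Sachiko is living and takes 1/8.
Satoshi is living and takes 1/8.

Chiyo 1/12; Kaede 1/12; Noboru 1/12; Reiko 1/4; Sachiko 1/8; Satoshi 1/8; Yoshiko 1/4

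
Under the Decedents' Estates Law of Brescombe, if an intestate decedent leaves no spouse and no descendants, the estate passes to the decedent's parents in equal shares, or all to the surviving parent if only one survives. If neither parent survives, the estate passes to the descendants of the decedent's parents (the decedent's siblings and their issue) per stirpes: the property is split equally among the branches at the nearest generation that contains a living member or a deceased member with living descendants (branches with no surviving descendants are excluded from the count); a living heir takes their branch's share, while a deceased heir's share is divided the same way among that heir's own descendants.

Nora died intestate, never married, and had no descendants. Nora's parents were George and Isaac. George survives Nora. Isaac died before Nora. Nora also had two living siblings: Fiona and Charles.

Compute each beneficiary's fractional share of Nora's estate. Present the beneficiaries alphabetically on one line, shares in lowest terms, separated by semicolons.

Only one parent, George, survives, so George takes the entire estate. The siblings take nothing because a surviving parent has priority.

George 1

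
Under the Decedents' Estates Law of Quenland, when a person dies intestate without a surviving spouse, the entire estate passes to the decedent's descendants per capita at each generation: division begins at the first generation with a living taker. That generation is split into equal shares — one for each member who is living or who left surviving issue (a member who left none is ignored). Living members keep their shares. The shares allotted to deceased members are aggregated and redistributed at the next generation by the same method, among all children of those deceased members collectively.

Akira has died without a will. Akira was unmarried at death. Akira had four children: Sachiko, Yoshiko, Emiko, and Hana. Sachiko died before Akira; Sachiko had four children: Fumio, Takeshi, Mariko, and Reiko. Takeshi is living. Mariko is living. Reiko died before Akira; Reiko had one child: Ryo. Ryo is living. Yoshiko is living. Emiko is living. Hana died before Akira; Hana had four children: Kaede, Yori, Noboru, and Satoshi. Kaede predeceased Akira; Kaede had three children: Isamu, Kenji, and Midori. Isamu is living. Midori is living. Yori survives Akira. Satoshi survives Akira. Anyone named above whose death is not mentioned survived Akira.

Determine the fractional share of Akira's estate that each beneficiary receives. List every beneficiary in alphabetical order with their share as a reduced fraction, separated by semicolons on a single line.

Emiko 1/4; Fumio 1/16; Isamu 1/32; Kenji 1/32; Mariko 1/16; Midori 1/32; Noboru 1/16; Ryo 1/32; Satoshi 1/16; Takeshi 1/16; Yori 1/16; Yoshiko 1/4

There is no surviving spouse, so the entire estate passes to Akira's descendants per capita at each generation.
At generation 1 (Sachiko, Yoshiko, Emiko, Hana) there are 4 shares of (1)/4 = 1/4 each.
Living: Yoshiko and Emiko — each takes 1/4.
Deceased: Sachiko and Hana. Their combined 1/2 is pooled and carried to generation 2.
At generation 2 (Fumio, Takeshi, Mariko, Reiko, Kaede, Yori, Noboru, Satoshi) there are 8 shares of (1/2)/8 = 1/16 each.
Living: Fumio, Takeshi, Mariko, Yori, Noboru, and Satoshi — each takes 1/16.
Deceased: Reiko and Kaede. Their combined 1/8 is pooled and carried to generation 3.
At generation 3 (Ryo, Isamu, Kenji, Midori) there are 4 shares of (1/8)/4 = 1/32 each.
Living: Ryo, Isamu, Kenji, and Midori — each takes 1/32.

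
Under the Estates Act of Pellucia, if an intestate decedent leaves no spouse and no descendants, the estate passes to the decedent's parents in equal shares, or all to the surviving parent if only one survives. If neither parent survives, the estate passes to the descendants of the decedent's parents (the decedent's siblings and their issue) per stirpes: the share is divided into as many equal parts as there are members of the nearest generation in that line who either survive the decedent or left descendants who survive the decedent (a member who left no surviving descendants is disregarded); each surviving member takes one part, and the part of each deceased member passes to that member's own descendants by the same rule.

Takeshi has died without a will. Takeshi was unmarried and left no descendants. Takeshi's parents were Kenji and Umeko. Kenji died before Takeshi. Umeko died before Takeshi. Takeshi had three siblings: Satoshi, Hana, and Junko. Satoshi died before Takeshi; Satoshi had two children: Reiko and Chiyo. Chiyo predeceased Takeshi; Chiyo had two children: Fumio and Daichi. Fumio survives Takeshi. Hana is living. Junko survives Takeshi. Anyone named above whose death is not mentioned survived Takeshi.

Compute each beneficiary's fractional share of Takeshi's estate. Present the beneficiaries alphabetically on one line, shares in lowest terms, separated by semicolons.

Neither parent survives and there are no descendants, so the estate passes to Takeshi's siblings and their issue per stirpes.
The estate is divided into 3 equal shares of 1/3 among Satoshi, Hana, Junko.
Satoshi predeceased; the 1/3 allotted to Satoshi's branch passes to Satoshi's issue by representation.
The 1/3 is divided into 2 equal shares of 1/6 among Reiko, Chiyo.
Reiko is living and takes 1/6.
Chiyo predeceased; the 1/6 allotted to Chiyo's branch passes to Chiyo's issue by representation.
The 1/6 is divided into 2 equal shares of 1/12 among Fumio, Daichi.
Fumio is living and takes 1/12.
Daichi is living and takes 1/12.
Hana is living and takes 1/3.
Junko is living and takes 1/3.

Daichi 1/12; Fumio 1/12; Hana 1/3; Junko 1/3; Reiko 1/6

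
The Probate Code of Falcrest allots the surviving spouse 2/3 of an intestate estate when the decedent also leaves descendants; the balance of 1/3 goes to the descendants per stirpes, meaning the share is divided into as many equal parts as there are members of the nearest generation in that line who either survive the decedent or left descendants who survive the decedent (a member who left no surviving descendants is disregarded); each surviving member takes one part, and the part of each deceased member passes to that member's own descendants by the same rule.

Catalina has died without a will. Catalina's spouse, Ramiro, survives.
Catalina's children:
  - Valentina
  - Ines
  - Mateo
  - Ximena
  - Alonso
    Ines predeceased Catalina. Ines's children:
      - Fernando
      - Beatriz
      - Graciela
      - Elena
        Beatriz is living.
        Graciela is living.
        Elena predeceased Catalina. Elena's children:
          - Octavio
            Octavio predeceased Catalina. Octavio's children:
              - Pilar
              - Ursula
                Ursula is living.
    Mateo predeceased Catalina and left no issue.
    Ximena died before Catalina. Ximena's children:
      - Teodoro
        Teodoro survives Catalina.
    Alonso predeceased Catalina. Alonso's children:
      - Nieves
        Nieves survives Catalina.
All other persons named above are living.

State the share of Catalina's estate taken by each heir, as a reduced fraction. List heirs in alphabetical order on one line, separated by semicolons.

Beatriz 1/48; Fernando 1/48; Graciela 1/48; Nieves 1/12; Pilar 1/96; Ramiro 2/3; Teodoro 1/12; Ursula 1/96; Valentina 1/12

Ramiro, as surviving spouse, takes 2/3.
The remaining 1/3 passes to Catalina's descendants per stirpes.
Mateo left no surviving issue, so that branch lapses and is disregarded.
The 1/3 is divided into 4 equal shares of 1/12 among Valentina, Ines, Ximena, Alonso.
Valentina is living and takes 1/12.
Ines predeceased; the 1/12 allotted to Ines's branch passes to Ines's issue by representation.
The 1/12 is divided into 4 equal shares of 1/48 among Fernando, Beatriz, Graciela, Elena.
Fernando is living and takes 1/48.
Beatriz is living and takes 1/48.
Graciela is living and takes 1/48.
Elena predeceased; the 1/48 allotted to Elena's branch passes to Elena's issue by representation.
Octavio's line is the sole branch at this level, so the full 1/48 passes to Octavio's issue by representation.
The 1/48 is divided into 2 equal shares of 1/96 among Pilar, Ursula.
Pilar is living and takes 1/96.
Ursula is living and takes 1/96.
Ximena predeceased; the 1/12 allotted to Ximena's branch passes to Ximena's issue by representation.
Teodoro is the sole taker at this level and receives the full 1/12.
Alonso predeceased; the 1/12 allotted to Alonso's branch passes to Alonso's issue by representation.
Nieves is the sole taker at this level and receives the full 1/12.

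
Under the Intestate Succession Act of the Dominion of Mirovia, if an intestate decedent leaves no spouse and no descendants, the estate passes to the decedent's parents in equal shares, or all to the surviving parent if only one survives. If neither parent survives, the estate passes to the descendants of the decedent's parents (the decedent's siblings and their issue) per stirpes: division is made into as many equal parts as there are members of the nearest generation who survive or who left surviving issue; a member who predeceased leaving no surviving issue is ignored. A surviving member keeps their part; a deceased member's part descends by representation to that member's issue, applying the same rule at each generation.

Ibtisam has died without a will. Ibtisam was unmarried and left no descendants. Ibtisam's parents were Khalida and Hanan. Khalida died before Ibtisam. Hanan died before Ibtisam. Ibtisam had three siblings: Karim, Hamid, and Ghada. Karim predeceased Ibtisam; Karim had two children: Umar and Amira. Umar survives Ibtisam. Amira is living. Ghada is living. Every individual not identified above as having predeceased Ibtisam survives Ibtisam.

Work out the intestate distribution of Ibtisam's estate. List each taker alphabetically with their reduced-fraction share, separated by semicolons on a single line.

Amira 1/6; Ghada 1/3; Hamid 1/3; Umar 1/6

Neither parent survives and there are no descendants, so the estate passes to Ibtisam's siblings and their issue per stirpes.
The estate is divided into 3 equal shares of 1/3 among Karim, Hamid, Ghada.
Karim predeceased; the 1/3 allotted to Karim's branch passes to Karim's issue by representation.
The 1/3 is divided into 2 equal shares of 1/6 among Umar, Amira.
Umar is living and takes 1/6.
Amira is living and takes 1/6.
Hamid is living and takes 1/3.
Ghada is living and takes 1/3.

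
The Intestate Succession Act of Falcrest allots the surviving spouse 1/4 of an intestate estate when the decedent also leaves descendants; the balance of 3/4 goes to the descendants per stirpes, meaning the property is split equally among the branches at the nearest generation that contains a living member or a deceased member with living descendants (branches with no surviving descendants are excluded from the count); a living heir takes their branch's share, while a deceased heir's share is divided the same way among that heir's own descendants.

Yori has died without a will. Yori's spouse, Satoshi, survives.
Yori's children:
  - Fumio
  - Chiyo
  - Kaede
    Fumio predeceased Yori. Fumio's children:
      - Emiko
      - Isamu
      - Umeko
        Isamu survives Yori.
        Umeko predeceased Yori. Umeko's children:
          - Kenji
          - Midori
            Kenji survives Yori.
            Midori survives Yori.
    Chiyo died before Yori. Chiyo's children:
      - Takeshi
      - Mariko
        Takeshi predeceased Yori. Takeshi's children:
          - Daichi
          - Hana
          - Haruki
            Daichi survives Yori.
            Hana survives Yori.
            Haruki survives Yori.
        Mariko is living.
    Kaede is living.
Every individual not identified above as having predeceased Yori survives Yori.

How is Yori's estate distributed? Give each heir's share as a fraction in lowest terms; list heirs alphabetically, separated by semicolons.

Satoshi, as surviving spouse, takes 1/4.
The remaining 3/4 passes to Yori's descendants per stirpes.
The 3/4 is divided into 3 equal shares of 1/4 among Fumio, Chiyo, Kaede.
Fumio predeceased; the 1/4 allotted to Fumio's branch passes to Fumio's issue by representation.
The 1/4 is divided into 3 equal shares of 1/12 among Emiko, Isamu, Umeko.
Emiko is living and takes 1/12.
Isamu is living and takes 1/12.
Umeko predeceased; the 1/12 allotted to Umeko's branch passes to Umeko's issue by representation.
The 1/12 is divided into 2 equal shares of 1/24 among Kenji, Midori.
Kenji is living and takes 1/24.
Midori is living and takes 1/24.
Chiyo predeceased; the 1/4 allotted to Chiyo's branch passes to Chiyo's issue by representation.
The 1/4 is divided into 2 equal shares of 1/8 among Takeshi, Mariko.
Takeshi predeceased; the 1/8 allotted to Takeshi's branch passes to Takeshi's issue by representation.
The 1/8 is divided into 3 equal shares of 1/24 among Daichi, Hana, Haruki.
Daichi is living and takes 1/24.
Hana is living and takes 1/24.
Haruki is living and takes 1/24.
Mariko is living and takes 1/8.
Kaede is living and takes 1/4.

Daichi 1/24; Emiko 1/12; Hana 1/24; Haruki 1/24; Isamu 1/12; Kaede 1/4; Kenji 1/24; Mariko 1/8; Midori 1/24; Satoshi 1/4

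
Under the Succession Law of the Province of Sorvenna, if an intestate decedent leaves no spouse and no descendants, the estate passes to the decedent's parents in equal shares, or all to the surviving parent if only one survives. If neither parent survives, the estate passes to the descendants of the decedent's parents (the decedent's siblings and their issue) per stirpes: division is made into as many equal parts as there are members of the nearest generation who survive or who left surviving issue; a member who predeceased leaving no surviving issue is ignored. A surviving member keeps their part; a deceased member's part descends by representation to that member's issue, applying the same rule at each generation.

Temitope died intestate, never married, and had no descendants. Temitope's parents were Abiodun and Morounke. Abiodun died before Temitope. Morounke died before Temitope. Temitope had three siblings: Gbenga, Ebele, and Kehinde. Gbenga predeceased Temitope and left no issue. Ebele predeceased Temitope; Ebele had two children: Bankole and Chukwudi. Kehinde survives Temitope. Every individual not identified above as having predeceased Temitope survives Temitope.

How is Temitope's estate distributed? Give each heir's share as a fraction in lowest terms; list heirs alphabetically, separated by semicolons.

Neither parent survives and there are no descendants, so the estate passes to Temitope's siblings and their issue per stirpes.
Gbenga left no surviving issue, so that branch lapses and is disregarded.
The estate is divided into 2 equal shares of 1/2 among Ebele, Kehinde.
Ebele predeceased; the 1/2 allotted to Ebele's branch passes to Ebele's issue by representation.
The 1/2 is divided into 2 equal shares of 1/4 among Bankole, Chukwudi.
Bankole is living and takes 1/4.
Chukwudi is living and takes 1/4.
Kehinde is living and takes 1/2.

Bankole 1/4; Chukwudi 1/4; Kehinde 1/2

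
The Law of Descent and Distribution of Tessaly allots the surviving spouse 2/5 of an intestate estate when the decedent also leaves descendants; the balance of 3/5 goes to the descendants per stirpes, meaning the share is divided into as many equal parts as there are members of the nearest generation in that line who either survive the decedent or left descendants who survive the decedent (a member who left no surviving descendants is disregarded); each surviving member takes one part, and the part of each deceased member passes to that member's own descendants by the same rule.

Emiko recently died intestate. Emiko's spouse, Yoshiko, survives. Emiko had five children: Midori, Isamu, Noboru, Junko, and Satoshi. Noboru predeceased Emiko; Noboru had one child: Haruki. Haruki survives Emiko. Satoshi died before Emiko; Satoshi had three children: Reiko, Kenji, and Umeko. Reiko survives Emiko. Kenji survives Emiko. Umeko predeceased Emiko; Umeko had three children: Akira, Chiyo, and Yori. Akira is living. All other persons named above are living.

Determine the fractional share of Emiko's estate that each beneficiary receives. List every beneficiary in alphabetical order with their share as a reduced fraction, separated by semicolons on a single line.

Akira 1/75; Chiyo 1/75; Haruki 3/25; Isamu 3/25; Junko 3/25; Kenji 1/25; Midori 3/25; Reiko 1/25; Yori 1/75; Yoshiko 2/5

Yoshiko, as surviving spouse, takes 2/5.
The remaining 3/5 passes to Emiko's descendants per stirpes.
The 3/5 is divided into 5 equal shares of 3/25 among Midori, Isamu, Noboru, Junko, Satoshi.
Midori is living and takes 3/25.
Isamu is living and takes 3/25.
Noboru predeceased; the 3/25 allotted to Noboru's branch passes to Noboru's issue by representation.
Haruki is the sole taker at this level and receives the full 3/25.
Junko is living and takes 3/25.
Satoshi predeceased; the 3/25 allotted to Satoshi's branch passes to Satoshi's issue by representation.
The 3/25 is divided into 3 equal shares of 1/25 among Reiko, Kenji, Umeko.
Reiko is living and takes 1/25.
Kenji is living and takes 1/25.
Umeko predeceased; the 1/25 allotted to Umeko's branch passes to Umeko's issue by representation.
The 1/25 is divided into 3 equal shares of 1/75 among Akira, Chiyo, Yori.
Akira is living and takes 1/75.
Chiyo is living and takes 1/75.
Yori is living and takes 1/75.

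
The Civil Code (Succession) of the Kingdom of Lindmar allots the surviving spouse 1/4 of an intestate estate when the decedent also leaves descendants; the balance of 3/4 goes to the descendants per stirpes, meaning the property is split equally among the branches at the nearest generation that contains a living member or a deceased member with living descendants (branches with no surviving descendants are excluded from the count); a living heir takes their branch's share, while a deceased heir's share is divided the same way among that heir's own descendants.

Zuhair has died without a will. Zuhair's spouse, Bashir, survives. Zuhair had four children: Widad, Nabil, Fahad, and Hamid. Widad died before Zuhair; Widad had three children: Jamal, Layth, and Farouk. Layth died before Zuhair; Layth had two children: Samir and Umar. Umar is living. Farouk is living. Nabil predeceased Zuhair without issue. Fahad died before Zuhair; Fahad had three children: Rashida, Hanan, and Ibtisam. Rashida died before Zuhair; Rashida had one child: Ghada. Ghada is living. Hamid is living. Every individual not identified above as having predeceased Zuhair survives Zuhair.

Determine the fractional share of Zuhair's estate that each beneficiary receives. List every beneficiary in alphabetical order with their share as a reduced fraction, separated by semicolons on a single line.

Bashir, as surviving spouse, takes 1/4.
The remaining 3/4 passes to Zuhair's descendants per stirpes.
Nabil left no surviving issue, so that branch lapses and is disregarded.
The 3/4 is divided into 3 equal shares of 1/4 among Widad, Fahad, Hamid.
Widad predeceased; the 1/4 allotted to Widad's branch passes to Widad's issue by representation.
The 1/4 is divided into 3 equal shares of 1/12 among Jamal, Layth, Farouk.
Jamal is living and takes 1/12.
Layth predeceased; the 1/12 allotted to Layth's branch passes to Layth's issue by representation.
The 1/12 is divided into 2 equal shares of 1/24 among Samir, Umar.
Samir is living and takes 1/24.
Umar is living and takes 1/24.
Farouk is living and takes 1/12.
Fahad predeceased; the 1/4 allotted to Fahad's branch passes to Fahad's issue by representation.
The 1/4 is divided into 3 equal shares of 1/12 among Rashida, Hanan, Ibtisam.
Rashida predeceased; the 1/12 allotted to Rashida's branch passes to Rashida's issue by representation.
Ghada is the sole taker at this level and receives the full 1/12.
Hanan is living and takes 1/12.
Ibtisam is living and takes 1/12.
Hamid is living and takes 1/4.

Bashir 1/4; Farouk 1/12; Ghada 1/12; Hamid 1/4; Hanan 1/12; Ibtisam 1/12; Jamal 1/12; Samir 1/24; Umar 1/24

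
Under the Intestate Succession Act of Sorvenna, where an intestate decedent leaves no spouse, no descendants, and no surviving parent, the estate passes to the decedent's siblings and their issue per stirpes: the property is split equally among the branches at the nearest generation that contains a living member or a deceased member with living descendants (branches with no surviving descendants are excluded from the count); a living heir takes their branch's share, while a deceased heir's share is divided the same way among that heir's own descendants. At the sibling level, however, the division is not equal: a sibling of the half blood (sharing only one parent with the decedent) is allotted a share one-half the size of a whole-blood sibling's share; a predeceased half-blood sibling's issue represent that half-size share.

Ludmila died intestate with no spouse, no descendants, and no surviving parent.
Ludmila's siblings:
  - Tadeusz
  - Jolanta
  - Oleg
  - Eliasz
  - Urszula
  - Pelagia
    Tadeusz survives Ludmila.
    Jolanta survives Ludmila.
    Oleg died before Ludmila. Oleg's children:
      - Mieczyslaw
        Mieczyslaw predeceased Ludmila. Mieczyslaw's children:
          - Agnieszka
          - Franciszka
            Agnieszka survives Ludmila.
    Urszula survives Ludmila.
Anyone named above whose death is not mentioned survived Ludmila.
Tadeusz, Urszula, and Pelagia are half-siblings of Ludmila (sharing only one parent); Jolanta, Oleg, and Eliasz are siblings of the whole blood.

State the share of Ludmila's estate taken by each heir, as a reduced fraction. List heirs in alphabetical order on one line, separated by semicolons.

Agnieszka 1/9; Eliasz 2/9; Franciszka 1/9; Jolanta 2/9; Pelagia 1/9; Tadeusz 1/9; Urszula 1/9

No spouse, descendants, or parent survives, so the estate passes to Ludmila's siblings per stirpes.
Half-blood siblings count for one-half the weight of whole-blood siblings at the initial division.
Dividing 1 in proportion to weights (total weight 9/2): Tadeusz (weight 1/2) → 1/9; Jolanta (weight 1) → 2/9; Oleg (weight 1) → 2/9; Eliasz (weight 1) → 2/9; Urszula (weight 1/2) → 1/9; Pelagia (weight 1/2) → 1/9.
Tadeusz is living and takes 1/9.
Jolanta is living and takes 2/9.
Oleg predeceased; the 2/9 allotted to Oleg's branch passes to Oleg's issue by representation.
Mieczyslaw's line is the sole branch at this level, so the full 2/9 passes to Mieczyslaw's issue by representation.
The 2/9 is divided into 2 equal shares of 1/9 among Agnieszka, Franciszka.
Agnieszka is living and takes 1/9.
Franciszka is living and takes 1/9.
Eliasz is living and takes 2/9.
Urszula is living and takes 1/9.
Pelagia is living and takes 1/9.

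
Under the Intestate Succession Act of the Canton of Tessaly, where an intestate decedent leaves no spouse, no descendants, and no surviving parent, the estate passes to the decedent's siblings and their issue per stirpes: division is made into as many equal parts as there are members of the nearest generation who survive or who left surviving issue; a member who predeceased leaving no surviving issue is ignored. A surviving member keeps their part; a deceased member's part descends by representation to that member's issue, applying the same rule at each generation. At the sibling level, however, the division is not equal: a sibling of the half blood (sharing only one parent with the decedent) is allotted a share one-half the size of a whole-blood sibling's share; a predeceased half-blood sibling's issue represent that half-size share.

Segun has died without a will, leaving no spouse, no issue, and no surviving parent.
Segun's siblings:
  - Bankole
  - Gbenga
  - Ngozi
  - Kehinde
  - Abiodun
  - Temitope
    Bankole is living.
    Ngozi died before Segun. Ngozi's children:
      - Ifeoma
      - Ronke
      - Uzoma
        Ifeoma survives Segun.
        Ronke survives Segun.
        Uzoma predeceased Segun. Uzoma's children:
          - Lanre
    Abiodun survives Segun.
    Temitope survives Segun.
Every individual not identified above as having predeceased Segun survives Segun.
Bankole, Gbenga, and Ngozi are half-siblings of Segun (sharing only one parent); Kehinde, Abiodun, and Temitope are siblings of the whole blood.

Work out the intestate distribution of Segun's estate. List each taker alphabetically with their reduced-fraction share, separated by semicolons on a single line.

Abiodun 2/9; Bankole 1/9; Gbenga 1/9; Ifeoma 1/27; Kehinde 2/9; Lanre 1/27; Ronke 1/27; Temitope 2/9

No spouse, descendants, or parent survives, so the estate passes to Segun's siblings per stirpes.
Half-blood siblings count for one-half the weight of whole-blood siblings at the initial division.
Dividing 1 in proportion to weights (total weight 9/2): Bankole (weight 1/2) → 1/9; Gbenga (weight 1/2) → 1/9; Ngozi (weight 1/2) → 1/9; Kehinde (weight 1) → 2/9; Abiodun (weight 1) → 2/9; Temitope (weight 1) → 2/9.
Bankole is living and takes 1/9.
Gbenga is living and takes 1/9.
Ngozi predeceased; the 1/9 allotted to Ngozi's branch passes to Ngozi's issue by representation.
The 1/9 is divided into 3 equal shares of 1/27 among Ifeoma, Ronke, Uzoma.
Ifeoma is living and takes 1/27.
Ronke is living and takes 1/27.
Uzoma predeceased; the 1/27 allotted to Uzoma's branch passes to Uzoma's issue by representation.
Lanre is the sole taker at this level and receives the full 1/27.
Kehinde is living and takes 2/9.
Abiodun is living and takes 2/9.
Temitope is living and takes 2/9.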